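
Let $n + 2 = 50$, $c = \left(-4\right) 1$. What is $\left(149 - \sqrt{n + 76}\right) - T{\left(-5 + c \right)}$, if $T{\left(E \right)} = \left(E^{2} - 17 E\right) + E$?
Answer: $-76 - 2 \sqrt{31} \approx -87.135$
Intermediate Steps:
$c = -4$
$n = 48$ ($n = -2 + 50 = 48$)
$T{\left(E \right)} = E^{2} - 16 E$
$\left(149 - \sqrt{n + 76}\right) - T{\left(-5 + c \right)} = \left(149 - \sqrt{48 + 76}\right) - \left(-5 - 4\right) \left(-16 - 9\right) = \left(149 - \sqrt{124}\right) - - 9 \left(-16 - 9\right) = \left(149 - 2 \sqrt{31}\right) - \left(-9\right) \left(-25\right) = \left(149 - 2 \sqrt{31}\right) - 225 = -76 - 2 \sqrt{31}$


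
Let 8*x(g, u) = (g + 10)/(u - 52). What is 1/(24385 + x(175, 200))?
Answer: 32/780325 ≈ 4.1009e-5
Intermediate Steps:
x(g, u) = (10 + g)/(8*(-52 + u)) (x(g, u) = ((g + 10)/(u - 52))/8 = ((10 + g)/(-52 + u))/8 = (10 + g)/(8*(-52 + u)))
1/(24385 + x(175, 200)) = 1/(24385 + (10 + 175)/(8*(-52 + 200))) = 1/(24385 + (⅛)*185/148) = 1/(24385 + (⅛)*(1/148)*185) = 1/(24385 + 5/32) = 1/(780325/32) = 32/780325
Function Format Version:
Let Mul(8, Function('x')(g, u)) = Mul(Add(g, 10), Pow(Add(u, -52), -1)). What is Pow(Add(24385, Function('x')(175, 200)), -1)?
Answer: Rational(32, 780325) ≈ 4.1009e-5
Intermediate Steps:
Function('x')(g, u) = Mul(Rational(1, 8), Pow(Add(-52, u), -1), Add(10, g)) (Function('x')(g, u) = Mul(Rational(1, 8), Mul(Add(g, 10), Pow(Add(u, -52), -1))) = Mul(Rational(1, 8), Mul(Add(10, g), Pow(Add(-52, u), -1))) = Mul(Rational(1, 8), Mul(Pow(Add(-52, u), -1), Add(10, g))) = Mul(Rational(1, 8), Pow(Add(-52, u), -1), Add(10, g)))
Pow(Add(24385, Function('x')(175, 200)), -1) = Pow(Add(24385, Mul(Rational(1, 8), Pow(Add(-52, 200), -1), Add(10, 175))), -1) = Pow(Add(24385, Mul(Rational(1, 8), Pow(148, -1), 185)), -1) = Pow(Add(24385, Mul(Rational(1, 8), Rational(1, 148), 185)), -1) = Pow(Add(24385, Rational(5, 32)), -1) = Pow(Rational(780325, 32), -1) = Rational(32, 780325)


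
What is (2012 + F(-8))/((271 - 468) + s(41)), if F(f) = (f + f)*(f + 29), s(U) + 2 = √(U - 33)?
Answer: -333524/39593 - 3352*√2/39593 ≈ -8.5435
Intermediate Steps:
s(U) = -2 + √(-33 + U) (s(U) = -2 + √(U - 33) = -2 + √(-33 + U))
F(f) = 2*f*(29 + f) (F(f) = (2*f)*(29 + f) = 2*f*(29 + f))
(2012 + F(-8))/((271 - 468) + s(41)) = (2012 + 2*(-8)*(29 - 8))/((271 - 468) + (-2 + √(-33 + 41))) = (2012 + 2*(-8)*21)/(-197 + (-2 + √8)) = (2012 - 336)/(-197 + (-2 + 2*√2)) = 1676/(-199 + 2*√2)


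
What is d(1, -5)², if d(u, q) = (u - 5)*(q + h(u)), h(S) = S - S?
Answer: 400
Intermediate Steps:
h(S) = 0
d(u, q) = q*(-5 + u) (d(u, q) = (u - 5)*(q + 0) = (-5 + u)*q = q*(-5 + u))
d(1, -5)² = (-5*(-5 + 1))² = (-5*(-4))² = 20² = 400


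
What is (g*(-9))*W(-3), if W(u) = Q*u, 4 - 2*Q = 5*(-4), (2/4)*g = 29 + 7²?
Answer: 50544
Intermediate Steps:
g = 156 (g = 2*(29 + 7²) = 2*(29 + 49) = 2*78 = 156)
Q = 12 (Q = 2 - 5*(-4)/2 = 2 - ½*(-20) = 2 + 10 = 12)
W(u) = 12*u
(g*(-9))*W(-3) = (156*(-9))*(12*(-3)) = -1404*(-36) = 50544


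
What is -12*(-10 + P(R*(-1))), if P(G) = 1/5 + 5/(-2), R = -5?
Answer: 738/5 ≈ 147.60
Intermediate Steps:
P(G) = -23/10 (P(G) = 1*(⅕) + 5*(-½) = ⅕ - 5/2 = -23/10)
-12*(-10 + P(R*(-1))) = -12*(-10 - 23/10) = -12*(-123/10) = 738/5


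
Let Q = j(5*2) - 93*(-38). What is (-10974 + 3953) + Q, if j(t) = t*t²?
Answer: -2487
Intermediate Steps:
j(t) = t³
Q = 4534 (Q = (5*2)³ - 93*(-38) = 10³ + 3534 = 1000 + 3534 = 4534)
(-10974 + 3953) + Q = (-10974 + 3953) + 4534 = -7021 + 4534 = -2487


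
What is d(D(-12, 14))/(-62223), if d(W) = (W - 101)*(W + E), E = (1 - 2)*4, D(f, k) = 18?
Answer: 166/8889 ≈ 0.018675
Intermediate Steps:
E = -4 (E = -1*4 = -4)
d(W) = (-101 + W)*(-4 + W) (d(W) = (W - 101)*(W - 4) = (-101 + W)*(-4 + W))
d(D(-12, 14))/(-62223) = (404 + 18**2 - 105*18)/(-62223) = (404 + 324 - 1890)*(-1/62223) = -1162*(-1/62223) = 166/8889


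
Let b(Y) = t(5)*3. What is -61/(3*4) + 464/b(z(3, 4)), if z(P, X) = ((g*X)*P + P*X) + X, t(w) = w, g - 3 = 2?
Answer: 517/20 ≈ 25.850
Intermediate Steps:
g = 5 (g = 3 + 2 = 5)
z(P, X) = X + 6*P*X (z(P, X) = ((5*X)*P + P*X) + X = (5*P*X + P*X) + X = 6*P*X + X = X + 6*P*X)
b(Y) = 15 (b(Y) = 5*3 = 15)
-61/(3*4) + 464/b(z(3, 4)) = -61/(3*4) + 464/15 = -61/12 + 464*(1/15) = -61*1/12 + 464/15 = -61/12 + 464/15 = 517/20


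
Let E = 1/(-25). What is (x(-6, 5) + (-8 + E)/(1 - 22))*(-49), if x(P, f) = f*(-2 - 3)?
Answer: 30156/25 ≈ 1206.2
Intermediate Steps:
E = -1/25 ≈ -0.040000
x(P, f) = -5*f (x(P, f) = f*(-5) = -5*f)
(x(-6, 5) + (-8 + E)/(1 - 22))*(-49) = (-5*5 + (-8 - 1/25)/(1 - 22))*(-49) = (-25 - 201/25/(-21))*(-49) = (-25 - 201/25*(-1/21))*(-49) = (-25 + 67/175)*(-49) = -4308/175*(-49) = 30156/25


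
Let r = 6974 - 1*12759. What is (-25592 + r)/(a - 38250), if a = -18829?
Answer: 31377/57079 ≈ 0.54971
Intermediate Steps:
r = -5785 (r = 6974 - 12759 = -5785)
(-25592 + r)/(a - 38250) = (-25592 - 5785)/(-18829 - 38250) = -31377/(-57079) = -31377*(-1/57079) = 31377/57079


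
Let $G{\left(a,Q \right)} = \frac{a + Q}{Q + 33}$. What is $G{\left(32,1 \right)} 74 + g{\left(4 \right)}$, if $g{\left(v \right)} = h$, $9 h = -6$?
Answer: $\frac{3629}{51} \approx 71.157$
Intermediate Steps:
$h = - \frac{2}{3}$ ($h = \frac{1}{9} \left(-6\right) = - \frac{2}{3} \approx -0.66667$)
$g{\left(v \right)} = - \frac{2}{3}$
$G{\left(a,Q \right)} = \frac{Q + a}{33 + Q}$
$G{\left(32,1 \right)} 74 + g{\left(4 \right)} = \frac{1 + 32}{33 + 1} \cdot 74 - \frac{2}{3} = \frac{1}{34} \cdot 33 \cdot 74 - \frac{2}{3} = \frac{33}{34} \cdot 74 - \frac{2}{3} = \frac{1221}{17} - \frac{2}{3} = \frac{3629}{51}$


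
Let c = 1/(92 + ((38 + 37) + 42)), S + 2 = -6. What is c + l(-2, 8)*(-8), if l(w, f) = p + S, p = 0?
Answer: 13377/209 ≈ 64.005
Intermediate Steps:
S = -8 (S = -2 - 6 = -8)
l(w, f) = -8 (l(w, f) = 0 - 8 = -8)
c = 1/209 (c = 1/(92 + (75 + 42)) = 1/(92 + 117) = 1/209 ≈ 0.0047847)
c + l(-2, 8)*(-8) = 1/209 - 8*(-8) = 1/209 + 64 = 13377/209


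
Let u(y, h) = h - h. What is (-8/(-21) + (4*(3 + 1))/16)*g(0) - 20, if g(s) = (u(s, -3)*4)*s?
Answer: -20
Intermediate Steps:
u(y, h) = 0
g(s) = 0 (g(s) = (0*4)*s = 0*s = 0)
(-8/(-21) + (4*(3 + 1))/16)*g(0) - 20 = (-8/(-21) + (4*(3 + 1))/16)*0 - 20 = (-8*(-1/21) + (4*4)*(1/16))*0 - 20 = (8/21 + 16*(1/16))*0 - 20 = (8/21 + 1)*0 - 20 = (29/21)*0 - 20 = 0 - 20 = -20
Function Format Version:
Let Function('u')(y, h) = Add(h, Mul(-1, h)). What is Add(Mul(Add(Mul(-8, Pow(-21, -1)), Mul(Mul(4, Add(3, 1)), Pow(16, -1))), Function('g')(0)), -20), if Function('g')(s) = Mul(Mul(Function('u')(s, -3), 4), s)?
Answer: -20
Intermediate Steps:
Function('u')(y, h) = 0
Function('g')(s) = 0 (Function('g')(s) = Mul(Mul(0, 4), s) = Mul(0, s) = 0)
Add(Mul(Add(Mul(-8, Pow(-21, -1)), Mul(Mul(4, Add(3, 1)), Pow(16, -1))), Function('g')(0)), -20) = Add(Mul(Add(Mul(-8, Pow(-21, -1)), Mul(Mul(4, Add(3, 1)), Pow(16, -1))), 0), -20) = Add(Mul(Add(Mul(-8, Rational(-1, 21)), Mul(Mul(4, 4), Rational(1, 16))), 0), -20) = Add(Mul(Add(Rational(8, 21), Mul(16, Rational(1, 16))), 0), -20) = Add(Mul(Add(Rational(8, 21), 1), 0), -20) = Add(Mul(Rational(29, 21), 0), -20) = Add(0, -20) = -20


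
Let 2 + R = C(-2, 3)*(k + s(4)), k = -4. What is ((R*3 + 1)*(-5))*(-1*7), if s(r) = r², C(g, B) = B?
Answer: 3605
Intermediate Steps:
R = 34 (R = -2 + 3*(-4 + 4²) = -2 + 3*(-4 + 16) = -2 + 3*12 = -2 + 36 = 34)
((R*3 + 1)*(-5))*(-1*7) = ((34*3 + 1)*(-5))*(-1*7) = ((102 + 1)*(-5))*(-7) = (103*(-5))*(-7) = -515*(-7) = 3605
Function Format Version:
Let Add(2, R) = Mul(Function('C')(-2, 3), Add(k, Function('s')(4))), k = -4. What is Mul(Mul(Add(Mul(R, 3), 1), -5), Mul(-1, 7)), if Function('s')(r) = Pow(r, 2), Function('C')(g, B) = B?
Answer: 3605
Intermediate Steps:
R = 34 (R = Add(-2, Mul(3, Add(-4, Pow(4, 2)))) = Add(-2, Mul(3, Add(-4, 16))) = Add(-2, Mul(3, 12)) = Add(-2, 36) = 34)
Mul(Mul(Add(Mul(R, 3), 1), -5), Mul(-1, 7)) = Mul(Mul(Add(Mul(34, 3), 1), -5), Mul(-1, 7)) = Mul(Mul(Add(102, 1), -5), -7) = Mul(Mul(103, -5), -7) = Mul(-515, -7) = 3605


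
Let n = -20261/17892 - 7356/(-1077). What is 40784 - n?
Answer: 261928333267/6423228 ≈ 40778.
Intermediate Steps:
n = 36597485/6423228 (n = -20261*1/17892 - 7356*(-1/1077) = -20261/17892 + 2452/359 = 36597485/6423228 ≈ 5.6977)
40784 - n = 40784 - 1*36597485/6423228 = 40784 - 36597485/6423228 = 261928333267/6423228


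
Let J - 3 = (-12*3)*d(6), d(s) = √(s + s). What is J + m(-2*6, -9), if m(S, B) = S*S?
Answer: 147 - 72*√3 ≈ 22.292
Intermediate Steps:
d(s) = √2*√s (d(s) = √(2*s) = √2*√s)
J = 3 - 72*√3 (J = 3 + (-12*3)*(√2*√6) = 3 - 72*√3 ≈ -121.71)
m(S, B) = S²
J + m(-2*6, -9) = (3 - 72*√3) + (-2*6)² = (3 - 72*√3) + (-12)² = (3 - 72*√3) + 144 = 147 - 72*√3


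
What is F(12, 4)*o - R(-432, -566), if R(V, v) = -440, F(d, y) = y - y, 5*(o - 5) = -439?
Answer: 440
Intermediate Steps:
o = -414/5 (o = 5 + (1/5)*(-439) = 5 - 439/5 = -414/5 ≈ -82.800)
F(d, y) = 0
F(12, 4)*o - R(-432, -566) = 0*(-414/5) - 1*(-440) = 0 + 440 = 440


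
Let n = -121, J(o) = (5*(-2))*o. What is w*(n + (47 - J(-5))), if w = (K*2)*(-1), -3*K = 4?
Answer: -992/3 ≈ -330.67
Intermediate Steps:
J(o) = -10*o
K = -4/3 (K = -⅓*4 = -4/3 ≈ -1.3333)
w = 8/3 (w = -4/3*2*(-1) = -8/3*(-1) = 8/3 ≈ 2.6667)
w*(n + (47 - J(-5))) = 8*(-121 + (47 - (-10)*(-5)))/3 = 8*(-121 + (47 - 1*50))/3 = 8*(-121 + (47 - 50))/3 = 8*(-121 - 3)/3 = (8/3)*(-124) = -992/3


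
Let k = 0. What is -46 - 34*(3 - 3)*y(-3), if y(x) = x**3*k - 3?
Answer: -46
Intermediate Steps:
y(x) = -3 (y(x) = x**3*0 - 3 = 0 - 3 = -3)
-46 - 34*(3 - 3)*y(-3) = -46 - 34*(3 - 3)*(-3) = -46 - 0*(-3) = -46 - 34*0 = -46 + 0 = -46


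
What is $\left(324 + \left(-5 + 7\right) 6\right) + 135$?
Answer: $471$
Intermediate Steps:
$\left(324 + \left(-5 + 7\right) 6\right) + 135 = \left(324 + 2 \cdot 6\right) + 135 = \left(324 + 12\right) + 135 = 336 + 135 = 471$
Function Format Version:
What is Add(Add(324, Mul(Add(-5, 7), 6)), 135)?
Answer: 471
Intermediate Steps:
Add(Add(324, Mul(Add(-5, 7), 6)), 135) = Add(Add(324, Mul(2, 6)), 135) = Add(Add(324, 12), 135) = Add(336, 135) = 471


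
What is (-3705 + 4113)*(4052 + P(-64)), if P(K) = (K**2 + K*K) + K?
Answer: 4969440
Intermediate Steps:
P(K) = K + 2*K**2 (P(K) = (K**2 + K**2) + K = 2*K**2 + K = K + 2*K**2)
(-3705 + 4113)*(4052 + P(-64)) = (-3705 + 4113)*(4052 - 64*(1 + 2*(-64))) = 408*(4052 - 64*(1 - 128)) = 408*(4052 - 64*(-127)) = 408*(4052 + 8128) = 408*12180 = 4969440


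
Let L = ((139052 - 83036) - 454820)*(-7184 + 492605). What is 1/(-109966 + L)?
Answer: -1/193587946450 ≈ -5.1656e-12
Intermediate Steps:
L = -193587836484 (L = (56016 - 454820)*485421 = -398804*485421 = -193587836484)
1/(-109966 + L) = 1/(-109966 - 193587836484) = 1/(-193587946450) = -1/193587946450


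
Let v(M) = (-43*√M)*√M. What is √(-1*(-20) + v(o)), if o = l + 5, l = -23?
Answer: √794 ≈ 28.178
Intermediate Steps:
o = -18 (o = -23 + 5 = -18)
v(M) = -43*M
√(-1*(-20) + v(o)) = √(-1*(-20) - 43*(-18)) = √(20 + 774) = √794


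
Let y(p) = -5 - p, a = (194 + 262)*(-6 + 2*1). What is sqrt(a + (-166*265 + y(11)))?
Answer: I*sqrt(45830) ≈ 214.08*I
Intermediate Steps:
a = -1824 (a = 456*(-6 + 2) = 456*(-4) = -1824)
sqrt(a + (-166*265 + y(11))) = sqrt(-1824 + (-166*265 + (-5 - 1*11))) = sqrt(-1824 + (-43990 + (-5 - 11))) = sqrt(-1824 + (-43990 - 16)) = sqrt(-1824 - 44006) = sqrt(-45830) = I*sqrt(45830)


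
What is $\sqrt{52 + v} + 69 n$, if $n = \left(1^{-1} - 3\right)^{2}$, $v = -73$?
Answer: $276 + i \sqrt{21} \approx 276.0 + 4.5826 i$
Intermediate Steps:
$n = 4$ ($n = \left(1 - 3\right)^{2} = \left(-2\right)^{2} = 4$)
$\sqrt{52 + v} + 69 n = \sqrt{52 - 73} + 69 \cdot 4 = \sqrt{-21} + 276 = i \sqrt{21} + 276 = 276 + i \sqrt{21}$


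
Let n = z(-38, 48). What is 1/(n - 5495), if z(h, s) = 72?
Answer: -1/5423 ≈ -0.00018440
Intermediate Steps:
n = 72
1/(n - 5495) = 1/(72 - 5495) = 1/(-5423) = -1/5423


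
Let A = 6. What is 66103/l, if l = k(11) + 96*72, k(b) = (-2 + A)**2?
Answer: 66103/6928 ≈ 9.5414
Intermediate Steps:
k(b) = 16 (k(b) = (-2 + 6)**2 = 4**2 = 16)
l = 6928 (l = 16 + 96*72 = 16 + 6912 = 6928)
66103/l = 66103/6928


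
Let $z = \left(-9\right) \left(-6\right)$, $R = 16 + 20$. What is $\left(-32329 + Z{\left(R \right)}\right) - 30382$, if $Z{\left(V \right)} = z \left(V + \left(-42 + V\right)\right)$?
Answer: $-61091$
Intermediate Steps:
$R = 36$
$z = 54$
$Z{\left(V \right)} = -2268 + 108 V$ ($Z{\left(V \right)} = 54 \left(V + \left(-42 + V\right)\right) = 54 \left(-42 + 2 V\right) = -2268 + 108 V$)
$\left(-32329 + Z{\left(R \right)}\right) - 30382 = \left(-32329 + \left(-2268 + 108 \cdot 36\right)\right) - 30382 = \left(-32329 + \left(-2268 + 3888\right)\right) - 30382 = \left(-32329 + 1620\right) - 30382 = -30709 - 30382 = -61091$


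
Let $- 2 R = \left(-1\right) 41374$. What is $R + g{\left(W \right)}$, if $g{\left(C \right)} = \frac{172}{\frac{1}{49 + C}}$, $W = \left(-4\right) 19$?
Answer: $16043$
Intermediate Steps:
$W = -76$
$g{\left(C \right)} = 8428 + 172 C$ ($g{\left(C \right)} = 172 \left(49 + C\right) = 8428 + 172 C$)
$R = 20687$ ($R = - \frac{\left(-1\right) 41374}{2} = \left(- \frac{1}{2}\right) \left(-41374\right) = 20687$)
$R + g{\left(W \right)} = 20687 + \left(8428 + 172 \left(-76\right)\right) = 20687 + \left(8428 - 13072\right) = 20687 - 4644 = 16043$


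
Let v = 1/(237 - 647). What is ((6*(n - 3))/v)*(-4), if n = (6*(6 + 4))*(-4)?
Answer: -2391120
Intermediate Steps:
v = -1/410 (v = 1/(-410) = -1/410 ≈ -0.0024390)
n = -240 (n = (6*10)*(-4) = 60*(-4) = -240)
((6*(n - 3))/v)*(-4) = ((6*(-240 - 3))/(-1/410))*(-4) = ((6*(-243))*(-410))*(-4) = -1458*(-410)*(-4) = 597780*(-4) = -2391120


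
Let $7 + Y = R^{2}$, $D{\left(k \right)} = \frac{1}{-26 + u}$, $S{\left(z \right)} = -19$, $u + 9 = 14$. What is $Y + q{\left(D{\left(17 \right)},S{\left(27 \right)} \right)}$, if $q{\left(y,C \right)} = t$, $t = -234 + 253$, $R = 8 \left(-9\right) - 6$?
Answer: $6096$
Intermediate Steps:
$u = 5$ ($u = -9 + 14 = 5$)
$R = -78$ ($R = -72 - 6 = -78$)
$D{\left(k \right)} = - \frac{1}{21}$ ($D{\left(k \right)} = \frac{1}{-26 + 5} = \frac{1}{-21} = - \frac{1}{21}$)
$t = 19$
$q{\left(y,C \right)} = 19$
$Y = 6077$ ($Y = -7 + \left(-78\right)^{2} = -7 + 6084 = 6077$)
$Y + q{\left(D{\left(17 \right)},S{\left(27 \right)} \right)} = 6077 + 19 = 6096$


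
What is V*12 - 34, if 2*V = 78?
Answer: 434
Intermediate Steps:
V = 39 (V = (½)*78 = 39)
V*12 - 34 = 39*12 - 34 = 468 - 34 = 434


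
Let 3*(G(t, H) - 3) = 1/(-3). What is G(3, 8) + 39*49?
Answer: 17225/9 ≈ 1913.9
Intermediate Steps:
G(t, H) = 26/9 (G(t, H) = 3 + (⅓)/(-3) = 3 + (⅓)*(-⅓) = 3 - ⅑ = 26/9)
G(3, 8) + 39*49 = 26/9 + 39*49 = 26/9 + 1911 = 17225/9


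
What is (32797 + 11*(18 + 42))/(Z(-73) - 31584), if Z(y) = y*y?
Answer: -33457/26255 ≈ -1.2743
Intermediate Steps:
Z(y) = y²
(32797 + 11*(18 + 42))/(Z(-73) - 31584) = (32797 + 11*(18 + 42))/((-73)² - 31584) = (32797 + 11*60)/(5329 - 31584) = (32797 + 660)/(-26255) = 33457*(-1/26255) = -33457/26255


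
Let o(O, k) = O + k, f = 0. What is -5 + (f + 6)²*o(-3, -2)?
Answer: -185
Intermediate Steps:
-5 + (f + 6)²*o(-3, -2) = -5 + (0 + 6)²*(-3 - 2) = -5 + 6²*(-5) = -5 + 36*(-5) = -5 - 180 = -185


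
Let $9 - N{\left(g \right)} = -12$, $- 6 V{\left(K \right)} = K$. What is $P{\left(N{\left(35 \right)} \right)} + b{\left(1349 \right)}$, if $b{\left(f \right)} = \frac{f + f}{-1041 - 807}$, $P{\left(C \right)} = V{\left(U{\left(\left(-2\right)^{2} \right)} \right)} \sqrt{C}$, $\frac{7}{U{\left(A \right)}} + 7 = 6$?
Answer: $- \frac{1349}{924} + \frac{7 \sqrt{21}}{6} \approx 3.8864$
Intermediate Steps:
$U{\left(A \right)} = -7$ ($U{\left(A \right)} = \frac{7}{-7 + 6} = \frac{7}{-1} = 7 \left(-1\right) = -7$)
$V{\left(K \right)} = - \frac{K}{6}$
$N{\left(g \right)} = 21$ ($N{\left(g \right)} = 9 - -12 = 9 + 12 = 21$)
$P{\left(C \right)} = \frac{7 \sqrt{C}}{6}$ ($P{\left(C \right)} = \left(- \frac{1}{6}\right) \left(-7\right) \sqrt{C} = \frac{7 \sqrt{C}}{6}$)
$b{\left(f \right)} = - \frac{f}{924}$ ($b{\left(f \right)} = \frac{2 f}{-1848} = 2 f \left(- \frac{1}{1848}\right) = - \frac{f}{924}$)
$P{\left(N{\left(35 \right)} \right)} + b{\left(1349 \right)} = \frac{7 \sqrt{21}}{6} - \frac{1349}{924} = - \frac{1349}{924} + \frac{7 \sqrt{21}}{6}$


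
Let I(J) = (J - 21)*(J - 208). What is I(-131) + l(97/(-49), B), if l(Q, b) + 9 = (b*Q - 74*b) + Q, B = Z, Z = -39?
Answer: 2669531/49 ≈ 54480.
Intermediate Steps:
B = -39
l(Q, b) = -9 + Q - 74*b + Q*b (l(Q, b) = -9 + ((b*Q - 74*b) + Q) = -9 + ((Q*b - 74*b) + Q) = -9 + ((-74*b + Q*b) + Q) = -9 + (Q - 74*b + Q*b) = -9 + Q - 74*b + Q*b)
I(J) = (-208 + J)*(-21 + J) (I(J) = (-21 + J)*(-208 + J) = (-208 + J)*(-21 + J))
I(-131) + l(97/(-49), B) = (4368 + (-131)**2 - 229*(-131)) + (-9 + 97/(-49) - 74*(-39) + (97/(-49))*(-39)) = (4368 + 17161 + 29999) + (-9 + 97*(-1/49) + 2886 + (97*(-1/49))*(-39)) = 51528 + (-9 - 97/49 + 2886 - 97/49*(-39)) = 51528 + (-9 - 97/49 + 2886 + 3783/49) = 51528 + 144659/49 = 2669531/49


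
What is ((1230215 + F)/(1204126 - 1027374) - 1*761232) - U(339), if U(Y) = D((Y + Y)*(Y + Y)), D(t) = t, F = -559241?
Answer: -107899336929/88376 ≈ -1.2209e+6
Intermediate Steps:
U(Y) = 4*Y² (U(Y) = (Y + Y)*(Y + Y) = (2*Y)*(2*Y) = 4*Y²)
((1230215 + F)/(1204126 - 1027374) - 1*761232) - U(339) = ((1230215 - 559241)/(1204126 - 1027374) - 1*761232) - 4*339² = (670974/176752 - 761232) - 4*114921 = (670974*(1/176752) - 761232) - 1*459684 = (335487/88376 - 761232) - 459684 = -67274303745/88376 - 459684 = -107899336929/88376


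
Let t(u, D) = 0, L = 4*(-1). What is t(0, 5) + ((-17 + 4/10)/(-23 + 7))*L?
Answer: -83/20 ≈ -4.1500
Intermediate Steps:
L = -4
t(0, 5) + ((-17 + 4/10)/(-23 + 7))*L = 0 + ((-17 + 4/10)/(-23 + 7))*(-4) = 0 + ((-17 + 4*(⅒))/(-16))*(-4) = 0 + ((-17 + ⅖)*(-1/16))*(-4) = 0 - 83/5*(-1/16)*(-4) = 0 + (83/80)*(-4) = 0 - 83/20 = -83/20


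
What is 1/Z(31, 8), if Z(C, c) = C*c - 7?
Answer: 1/241 ≈ 0.0041494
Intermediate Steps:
Z(C, c) = -7 + C*c
1/Z(31, 8) = 1/(-7 + 31*8) = 1/(-7 + 248) = 1/241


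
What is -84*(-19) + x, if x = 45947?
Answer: 47543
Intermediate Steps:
-84*(-19) + x = -84*(-19) + 45947 = 1596 + 45947 = 47543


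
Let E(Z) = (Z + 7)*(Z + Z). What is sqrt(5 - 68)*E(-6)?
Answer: -36*I*sqrt(7) ≈ -95.247*I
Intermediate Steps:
E(Z) = 2*Z*(7 + Z) (E(Z) = (7 + Z)*(2*Z) = 2*Z*(7 + Z))
sqrt(5 - 68)*E(-6) = sqrt(5 - 68)*(2*(-6)*(7 - 6)) = sqrt(-63)*(2*(-6)*1) = (3*I*sqrt(7))*(-12) = -36*I*sqrt(7)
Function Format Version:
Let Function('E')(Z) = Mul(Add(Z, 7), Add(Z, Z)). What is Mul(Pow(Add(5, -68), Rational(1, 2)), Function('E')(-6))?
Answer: Mul(-36, I, Pow(7, Rational(1, 2))) ≈ Mul(-95.247, I)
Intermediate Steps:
Function('E')(Z) = Mul(2, Z, Add(7, Z)) (Function('E')(Z) = Mul(Add(7, Z), Mul(2, Z)) = Mul(2, Z, Add(7, Z)))
Mul(Pow(Add(5, -68), Rational(1, 2)), Function('E')(-6)) = Mul(Pow(Add(5, -68), Rational(1, 2)), Mul(2, -6, Add(7, -6))) = Mul(Pow(-63, Rational(1, 2)), Mul(2, -6, 1)) = Mul(Mul(3, I, Pow(7, Rational(1, 2))), -12) = Mul(-36, I, Pow(7, Rational(1, 2)))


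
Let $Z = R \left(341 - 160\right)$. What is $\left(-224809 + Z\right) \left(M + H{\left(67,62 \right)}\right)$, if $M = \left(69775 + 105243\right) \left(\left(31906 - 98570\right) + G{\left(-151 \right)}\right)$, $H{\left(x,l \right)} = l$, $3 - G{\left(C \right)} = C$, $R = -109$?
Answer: $2846531657341484$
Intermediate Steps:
$G{\left(C \right)} = 3 - C$
$Z = -19729$ ($Z = - 109 \left(341 - 160\right) = \left(-109\right) 181 = -19729$)
$M = -11640447180$ ($M = \left(69775 + 105243\right) \left(\left(31906 - 98570\right) + \left(3 - -151\right)\right) = 175018 \left(-66664 + \left(3 + 151\right)\right) = 175018 \left(-66664 + 154\right) = 175018 \left(-66510\right) = -11640447180$)
$\left(-224809 + Z\right) \left(M + H{\left(67,62 \right)}\right) = \left(-224809 - 19729\right) \left(-11640447180 + 62\right) = \left(-244538\right) \left(-11640447118\right) = 2846531657341484$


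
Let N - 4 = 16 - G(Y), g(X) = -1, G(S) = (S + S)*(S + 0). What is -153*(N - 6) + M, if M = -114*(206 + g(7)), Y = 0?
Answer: -25512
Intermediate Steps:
G(S) = 2*S² (G(S) = (2*S)*S = 2*S²)
N = 20 (N = 4 + (16 - 2*0²) = 4 + (16 - 2*0) = 4 + (16 - 1*0) = 4 + (16 + 0) = 4 + 16 = 20)
M = -23370 (M = -114*(206 - 1) = -114*205 = -23370)
-153*(N - 6) + M = -153*(20 - 6) - 23370 = -153*14 - 23370 = -2142 - 23370 = -25512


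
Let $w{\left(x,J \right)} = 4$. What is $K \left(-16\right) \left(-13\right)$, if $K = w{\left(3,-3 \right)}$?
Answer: $832$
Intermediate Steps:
$K = 4$
$K \left(-16\right) \left(-13\right) = 4 \left(-16\right) \left(-13\right) = \left(-64\right) \left(-13\right) = 832$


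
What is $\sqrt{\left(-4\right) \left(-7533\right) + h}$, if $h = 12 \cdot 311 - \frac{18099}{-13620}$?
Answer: $\frac{3 \sqrt{19389405895}}{2270} \approx 184.03$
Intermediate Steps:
$h = \frac{16949313}{4540}$ ($h = 3732 - 18099 \left(- \frac{1}{13620}\right) = 3732 - - \frac{6033}{4540} = 3732 + \frac{6033}{4540} = \frac{16949313}{4540} \approx 3733.3$)
$\sqrt{\left(-4\right) \left(-7533\right) + h} = \sqrt{\left(-4\right) \left(-7533\right) + \frac{16949313}{4540}} = \sqrt{30132 + \frac{16949313}{4540}} = \sqrt{\frac{153748593}{4540}} = \frac{3 \sqrt{19389405895}}{2270}$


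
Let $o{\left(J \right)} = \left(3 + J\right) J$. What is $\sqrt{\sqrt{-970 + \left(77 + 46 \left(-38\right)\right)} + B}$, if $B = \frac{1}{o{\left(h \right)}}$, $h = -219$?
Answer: $\frac{\sqrt{146 + 6906384 i \sqrt{2641}}}{2628} \approx 5.0691 + 5.0691 i$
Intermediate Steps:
$o{\left(J \right)} = J \left(3 + J\right)$
$B = \frac{1}{47304}$ ($B = \frac{1}{\left(-219\right) \left(3 - 219\right)} = \frac{1}{\left(-219\right) \left(-216\right)} = \frac{1}{47304} \approx 2.114 \cdot 10^{-5}$)
$\sqrt{\sqrt{-970 + \left(77 + 46 \left(-38\right)\right)} + B} = \sqrt{\sqrt{-970 + \left(77 + 46 \left(-38\right)\right)} + \frac{1}{47304}} = \sqrt{\sqrt{-970 + \left(77 - 1748\right)} + \frac{1}{47304}} = \sqrt{\sqrt{-970 - 1671} + \frac{1}{47304}} = \sqrt{\sqrt{-2641} + \frac{1}{47304}} = \sqrt{i \sqrt{2641} + \frac{1}{47304}} = \sqrt{\frac{1}{47304} + i \sqrt{2641}}$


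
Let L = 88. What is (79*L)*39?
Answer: 271128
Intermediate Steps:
(79*L)*39 = (79*88)*39 = 6952*39 = 271128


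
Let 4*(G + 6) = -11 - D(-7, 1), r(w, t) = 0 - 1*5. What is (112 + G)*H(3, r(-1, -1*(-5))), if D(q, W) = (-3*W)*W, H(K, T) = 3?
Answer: 312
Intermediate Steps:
r(w, t) = -5 (r(w, t) = 0 - 5 = -5)
D(q, W) = -3*W**2
G = -8 (G = -6 + (-11 - (-3)*1**2)/4 = -6 + (-11 - (-3))/4 = -6 + (-11 - 1*(-3))/4 = -6 + (-11 + 3)/4 = -6 + (1/4)*(-8) = -6 - 2 = -8)
(112 + G)*H(3, r(-1, -1*(-5))) = (112 - 8)*3 = 104*3 = 312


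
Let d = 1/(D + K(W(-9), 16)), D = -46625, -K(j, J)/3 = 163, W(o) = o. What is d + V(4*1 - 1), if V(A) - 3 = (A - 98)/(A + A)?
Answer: -906946/70671 ≈ -12.833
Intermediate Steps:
V(A) = 3 + (-98 + A)/(2*A) (V(A) = 3 + (A - 98)/(A + A) = 3 + (-98 + A)/((2*A)) = 3 + (-98 + A)*(1/(2*A)) = 3 + (-98 + A)/(2*A))
K(j, J) = -489 (K(j, J) = -3*163 = -489)
d = -1/47114 (d = 1/(-46625 - 489) = 1/(-47114) = -1/47114 ≈ -2.1225e-5)
d + V(4*1 - 1) = -1/47114 + (7/2 - 49/(4*1 - 1)) = -1/47114 + (7/2 - 49/(4 - 1)) = -1/47114 + (7/2 - 49/3) = -1/47114 - 77/6 = -906946/70671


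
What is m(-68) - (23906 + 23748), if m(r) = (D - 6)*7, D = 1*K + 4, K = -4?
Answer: -47696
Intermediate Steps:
D = 0 (D = 1*(-4) + 4 = -4 + 4 = 0)
m(r) = -42 (m(r) = (0 - 6)*7 = -6*7 = -42)
m(-68) - (23906 + 23748) = -42 - (23906 + 23748) = -42 - 1*47654 = -42 - 47654 = -47696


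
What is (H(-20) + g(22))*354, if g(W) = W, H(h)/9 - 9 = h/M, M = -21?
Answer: 276474/7 ≈ 39496.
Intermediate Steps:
H(h) = 81 - 3*h/7 (H(h) = 81 + 9*(h/(-21)) = 81 + 9*(h*(-1/21)) = 81 + 9*(-h/21) = 81 - 3*h/7)
(H(-20) + g(22))*354 = ((81 - 3/7*(-20)) + 22)*354 = ((81 + 60/7) + 22)*354 = (627/7 + 22)*354 = (781/7)*354 = 276474/7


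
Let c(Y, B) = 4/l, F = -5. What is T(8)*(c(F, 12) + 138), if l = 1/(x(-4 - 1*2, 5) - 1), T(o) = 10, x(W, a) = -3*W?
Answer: 2060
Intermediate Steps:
l = 1/17 (l = 1/(-3*(-4 - 1*2) - 1) = 1/(-3*(-4 - 2) - 1) = 1/(-3*(-6) - 1) = 1/(18 - 1) = 1/17 ≈ 0.058824)
c(Y, B) = 68 (c(Y, B) = 4/(1/17) = 4*17 = 68)
T(8)*(c(F, 12) + 138) = 10*(68 + 138) = 10*206 = 2060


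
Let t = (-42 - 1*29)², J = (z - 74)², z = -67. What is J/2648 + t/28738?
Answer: 292344373/38049112 ≈ 7.6833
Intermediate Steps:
J = 19881 (J = (-67 - 74)² = (-141)² = 19881)
t = 5041 (t = (-42 - 29)² = (-71)² = 5041)
J/2648 + t/28738 = 19881/2648 + 5041/28738 = 292344373/38049112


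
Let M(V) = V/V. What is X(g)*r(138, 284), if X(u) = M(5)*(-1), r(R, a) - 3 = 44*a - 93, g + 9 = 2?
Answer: -12406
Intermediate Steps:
M(V) = 1
g = -7 (g = -9 + 2 = -7)
r(R, a) = -90 + 44*a (r(R, a) = 3 + (44*a - 93) = 3 + (-93 + 44*a) = -90 + 44*a)
X(u) = -1 (X(u) = 1*(-1) = -1)
X(g)*r(138, 284) = -(-90 + 44*284) = -(-90 + 12496) = -1*12406 = -12406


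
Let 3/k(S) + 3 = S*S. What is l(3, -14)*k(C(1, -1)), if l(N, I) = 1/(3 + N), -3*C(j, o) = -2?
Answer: -9/46 ≈ -0.19565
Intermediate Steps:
C(j, o) = 2/3 (C(j, o) = -1/3*(-2) = 2/3)
k(S) = 3/(-3 + S**2) (k(S) = 3/(-3 + S*S) = 3/(-3 + S**2))
l(3, -14)*k(C(1, -1)) = (3/(-3 + (2/3)**2))/(3 + 3) = (3/(-3 + 4/9))/6 = (3/(-23/9))/6 = (3*(-9/23))/6 = (1/6)*(-27/23) = -9/46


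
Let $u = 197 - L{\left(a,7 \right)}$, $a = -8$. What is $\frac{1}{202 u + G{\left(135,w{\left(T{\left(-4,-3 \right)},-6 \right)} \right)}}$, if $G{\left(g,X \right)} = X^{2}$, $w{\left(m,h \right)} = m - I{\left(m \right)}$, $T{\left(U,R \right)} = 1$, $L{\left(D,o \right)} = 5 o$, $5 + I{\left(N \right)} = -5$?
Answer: $\frac{1}{32845} \approx 3.0446 \cdot 10^{-5}$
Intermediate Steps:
$I{\left(N \right)} = -10$ ($I{\left(N \right)} = -5 - 5 = -10$)
$w{\left(m,h \right)} = 10 + m$ ($w{\left(m,h \right)} = m - -10 = m + 10 = 10 + m$)
$u = 162$ ($u = 197 - 5 \cdot 7 = 197 - 35 = 162$)
$\frac{1}{202 u + G{\left(135,w{\left(T{\left(-4,-3 \right)},-6 \right)} \right)}} = \frac{1}{202 \cdot 162 + \left(10 + 1\right)^{2}} = \frac{1}{32724 + 11^{2}} = \frac{1}{32724 + 121} = \frac{1}{32845}$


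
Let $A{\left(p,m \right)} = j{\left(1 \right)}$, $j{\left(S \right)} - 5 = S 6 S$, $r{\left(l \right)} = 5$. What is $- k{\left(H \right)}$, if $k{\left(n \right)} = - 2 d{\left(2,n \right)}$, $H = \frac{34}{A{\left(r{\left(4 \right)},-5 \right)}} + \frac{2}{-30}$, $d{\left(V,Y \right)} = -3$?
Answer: $-6$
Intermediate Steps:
$j{\left(S \right)} = 5 + 6 S^{2}$ ($j{\left(S \right)} = 5 + S 6 S = 5 + 6 S S = 5 + 6 S^{2}$)
$A{\left(p,m \right)} = 11$ ($A{\left(p,m \right)} = 5 + 6 \cdot 1^{2} = 5 + 6 \cdot 1 = 5 + 6 = 11$)
$H = \frac{499}{165}$ ($H = \frac{34}{11} + \frac{2}{-30} = 34 \cdot \frac{1}{11} + 2 \left(- \frac{1}{30}\right) = \frac{34}{11} - \frac{1}{15} = \frac{499}{165} \approx 3.0242$)
$k{\left(n \right)} = 6$ ($k{\left(n \right)} = \left(-2\right) \left(-3\right) = 6$)
$- k{\left(H \right)} = \left(-1\right) 6 = -6$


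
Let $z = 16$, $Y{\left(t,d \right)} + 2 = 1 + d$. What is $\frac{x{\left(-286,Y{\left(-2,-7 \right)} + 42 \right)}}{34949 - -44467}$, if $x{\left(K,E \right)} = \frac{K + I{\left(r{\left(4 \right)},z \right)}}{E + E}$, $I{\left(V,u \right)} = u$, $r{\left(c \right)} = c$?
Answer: $- \frac{15}{300016} \approx -4.9997 \cdot 10^{-5}$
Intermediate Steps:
$Y{\left(t,d \right)} = -1 + d$ ($Y{\left(t,d \right)} = -2 + \left(1 + d\right) = -1 + d$)
$x{\left(K,E \right)} = \frac{16 + K}{2 E}$ ($x{\left(K,E \right)} = \frac{K + 16}{E + E} = \frac{16 + K}{2 E}$)
$\frac{x{\left(-286,Y{\left(-2,-7 \right)} + 42 \right)}}{34949 - -44467} = \frac{\frac{1}{2} \frac{1}{\left(-1 - 7\right) + 42} \left(16 - 286\right)}{34949 - -44467} = \frac{\frac{1}{2} \frac{1}{-8 + 42} \left(-270\right)}{34949 + 44467} = \frac{\frac{1}{2} \cdot \frac{1}{34} \left(-270\right)}{79416} = \frac{1}{2} \cdot \frac{1}{34} \left(-270\right) \frac{1}{79416} = \left(- \frac{135}{34}\right) \frac{1}{79416} = - \frac{15}{300016}$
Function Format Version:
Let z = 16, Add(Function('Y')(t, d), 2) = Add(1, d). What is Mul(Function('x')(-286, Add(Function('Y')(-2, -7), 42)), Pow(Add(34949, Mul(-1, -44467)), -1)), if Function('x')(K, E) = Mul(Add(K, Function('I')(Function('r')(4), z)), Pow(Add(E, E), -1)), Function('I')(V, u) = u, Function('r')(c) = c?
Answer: Rational(-15, 300016) ≈ -4.9997e-5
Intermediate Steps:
Function('Y')(t, d) = Add(-1, d) (Function('Y')(t, d) = Add(-2, Add(1, d)) = Add(-1, d))
Function('x')(K, E) = Mul(Rational(1, 2), Pow(E, -1), Add(16, K)) (Function('x')(K, E) = Mul(Add(K, 16), Pow(Add(E, E), -1)) = Mul(Add(16, K), Pow(Mul(2, E), -1)) = Mul(Add(16, K), Mul(Rational(1, 2), Pow(E, -1))) = Mul(Rational(1, 2), Pow(E, -1), Add(16, K)))
Mul(Function('x')(-286, Add(Function('Y')(-2, -7), 42)), Pow(Add(34949, Mul(-1, -44467)), -1)) = Mul(Mul(Rational(1, 2), Pow(Add(Add(-1, -7), 42), -1), Add(16, -286)), Pow(Add(34949, Mul(-1, -44467)), -1)) = Mul(Mul(Rational(1, 2), Pow(Add(-8, 42), -1), -270), Pow(Add(34949, 44467), -1)) = Mul(Mul(Rational(1, 2), Pow(34, -1), -270), Pow(79416, -1)) = Mul(Mul(Rational(1, 2), Rational(1, 34), -270), Rational(1, 79416)) = Mul(Rational(-135, 34), Rational(1, 79416)) = Rational(-15, 300016)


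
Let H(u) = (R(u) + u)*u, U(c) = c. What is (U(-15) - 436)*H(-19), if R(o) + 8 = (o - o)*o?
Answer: -231363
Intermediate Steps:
R(o) = -8 (R(o) = -8 + (o - o)*o = -8 + 0*o = -8 + 0 = -8)
H(u) = u*(-8 + u) (H(u) = (-8 + u)*u = u*(-8 + u))
(U(-15) - 436)*H(-19) = (-15 - 436)*(-19*(-8 - 19)) = -(-8569)*(-27) = -451*513 = -231363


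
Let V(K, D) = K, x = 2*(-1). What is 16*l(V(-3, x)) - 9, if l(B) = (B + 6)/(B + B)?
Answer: -17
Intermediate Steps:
x = -2
l(B) = (6 + B)/(2*B) (l(B) = (6 + B)/((2*B)) = (6 + B)*(1/(2*B)) = (6 + B)/(2*B))
16*l(V(-3, x)) - 9 = 16*((½)*(6 - 3)/(-3)) - 9 = 16*((½)*(-⅓)*3) - 9 = 16*(-½) - 9 = -8 - 9 = -17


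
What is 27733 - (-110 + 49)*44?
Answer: 30417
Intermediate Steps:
27733 - (-110 + 49)*44 = 27733 - (-61)*44 = 27733 - 1*(-2684) = 27733 + 2684 = 30417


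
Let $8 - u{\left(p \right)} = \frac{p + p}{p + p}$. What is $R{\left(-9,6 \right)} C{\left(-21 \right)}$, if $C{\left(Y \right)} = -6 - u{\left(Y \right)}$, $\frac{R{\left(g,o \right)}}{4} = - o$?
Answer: $312$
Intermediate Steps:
$u{\left(p \right)} = 7$ ($u{\left(p \right)} = 8 - \frac{p + p}{p + p} = 8 - \frac{2 p}{2 p} = 8 - 2 p \frac{1}{2 p} = 8 - 1 = 7$)
$R{\left(g,o \right)} = - 4 o$ ($R{\left(g,o \right)} = 4 \left(- o\right) = - 4 o$)
$C{\left(Y \right)} = -13$ ($C{\left(Y \right)} = -6 - 7 = -13$)
$R{\left(-9,6 \right)} C{\left(-21 \right)} = \left(-4\right) 6 \left(-13\right) = \left(-24\right) \left(-13\right) = 312$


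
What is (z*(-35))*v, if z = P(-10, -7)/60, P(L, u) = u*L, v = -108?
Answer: 4410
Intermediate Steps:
P(L, u) = L*u
z = 7/6 (z = -10*(-7)/60 = 70*(1/60) = 7/6 ≈ 1.1667)
(z*(-35))*v = ((7/6)*(-35))*(-108) = -245/6*(-108) = 4410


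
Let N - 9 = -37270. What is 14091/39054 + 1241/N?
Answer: 158859579/485063698 ≈ 0.32750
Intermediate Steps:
N = -37261 (N = 9 - 37270 = -37261)
14091/39054 + 1241/N = 14091/39054 + 1241/(-37261) = 14091*(1/39054) + 1241*(-1/37261) = 4697/13018 - 1241/37261 = 158859579/485063698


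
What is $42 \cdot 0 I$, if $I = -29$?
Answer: $0$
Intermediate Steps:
$42 \cdot 0 I = 42 \cdot 0 \left(-29\right) = 0 \left(-29\right) = 0$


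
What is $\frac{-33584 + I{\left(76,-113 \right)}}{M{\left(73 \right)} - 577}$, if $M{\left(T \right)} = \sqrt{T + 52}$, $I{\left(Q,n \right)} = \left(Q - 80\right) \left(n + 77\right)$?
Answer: $\frac{253880}{4379} + \frac{2200 \sqrt{5}}{4379} \approx 59.1$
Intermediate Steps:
$I{\left(Q,n \right)} = \left(-80 + Q\right) \left(77 + n\right)$
$M{\left(T \right)} = \sqrt{52 + T}$
$\frac{-33584 + I{\left(76,-113 \right)}}{M{\left(73 \right)} - 577} = \frac{-33584 + \left(-6160 - -9040 + 77 \cdot 76 + 76 \left(-113\right)\right)}{\sqrt{52 + 73} - 577} = \frac{-33584 + \left(-6160 + 9040 + 5852 - 8588\right)}{\sqrt{125} - 577} = \frac{-33584 + 144}{5 \sqrt{5} - 577} = - \frac{33440}{-577 + 5 \sqrt{5}}$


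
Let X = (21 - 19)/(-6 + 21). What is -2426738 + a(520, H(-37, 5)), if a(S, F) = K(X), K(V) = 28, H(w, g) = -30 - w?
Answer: -2426710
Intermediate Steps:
X = 2/15 ≈ 0.13333
a(S, F) = 28
-2426738 + a(520, H(-37, 5)) = -2426738 + 28 = -2426710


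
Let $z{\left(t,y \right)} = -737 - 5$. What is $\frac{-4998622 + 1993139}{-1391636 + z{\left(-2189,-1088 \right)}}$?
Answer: $\frac{231191}{107106} \approx 2.1585$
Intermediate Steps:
$z{\left(t,y \right)} = -742$
$\frac{-4998622 + 1993139}{-1391636 + z{\left(-2189,-1088 \right)}} = \frac{-4998622 + 1993139}{-1391636 - 742} = - \frac{3005483}{-1392378} = \left(-3005483\right) \left(- \frac{1}{1392378}\right) = \frac{231191}{107106}$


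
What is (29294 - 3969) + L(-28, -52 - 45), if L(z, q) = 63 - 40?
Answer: 25348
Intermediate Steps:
L(z, q) = 23
(29294 - 3969) + L(-28, -52 - 45) = (29294 - 3969) + 23 = 25325 + 23 = 25348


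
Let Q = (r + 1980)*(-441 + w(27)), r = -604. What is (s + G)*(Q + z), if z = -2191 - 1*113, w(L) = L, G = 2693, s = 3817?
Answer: -3723511680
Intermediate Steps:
Q = -569664 (Q = (-604 + 1980)*(-441 + 27) = 1376*(-414) = -569664)
z = -2304 (z = -2191 - 113 = -2304)
(s + G)*(Q + z) = (3817 + 2693)*(-569664 - 2304) = 6510*(-571968) = -3723511680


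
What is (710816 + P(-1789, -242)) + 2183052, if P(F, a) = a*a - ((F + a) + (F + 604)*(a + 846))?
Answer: 3670203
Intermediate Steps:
P(F, a) = a**2 - F - a - (604 + F)*(846 + a) (P(F, a) = a**2 - ((F + a) + (604 + F)*(846 + a)) = a**2 - (F + a + (604 + F)*(846 + a)) = a**2 + (-F - a - (604 + F)*(846 + a)) = a**2 - F - a - (604 + F)*(846 + a))
(710816 + P(-1789, -242)) + 2183052 = (710816 + (-510984 + (-242)**2 - 847*(-1789) - 605*(-242) - 1*(-1789)*(-242))) + 2183052 = (710816 + (-510984 + 58564 + 1515283 + 146410 - 432938)) + 2183052 = (710816 + 776335) + 2183052 = 1487151 + 2183052 = 3670203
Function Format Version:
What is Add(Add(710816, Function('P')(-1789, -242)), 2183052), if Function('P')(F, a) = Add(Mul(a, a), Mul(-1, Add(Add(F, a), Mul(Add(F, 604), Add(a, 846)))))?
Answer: 3670203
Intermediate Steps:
Function('P')(F, a) = Add(Pow(a, 2), Mul(-1, F), Mul(-1, a), Mul(-1, Add(604, F), Add(846, a))) (Function('P')(F, a) = Add(Pow(a, 2), Mul(-1, Add(Add(F, a), Mul(Add(604, F), Add(846, a))))) = Add(Pow(a, 2), Mul(-1, Add(F, a, Mul(Add(604, F), Add(846, a))))) = Add(Pow(a, 2), Add(Mul(-1, F), Mul(-1, a), Mul(-1, Add(604, F), Add(846, a)))) = Add(Pow(a, 2), Mul(-1, F), Mul(-1, a), Mul(-1, Add(604, F), Add(846, a))))
Add(Add(710816, Function('P')(-1789, -242)), 2183052) = Add(Add(710816, Add(-510984, Pow(-242, 2), Mul(-847, -1789), Mul(-605, -242), Mul(-1, -1789, -242))), 2183052) = Add(Add(710816, Add(-510984, 58564, 1515283, 146410, -432938)), 2183052) = Add(Add(710816, 776335), 2183052) = Add(1487151, 2183052) = 3670203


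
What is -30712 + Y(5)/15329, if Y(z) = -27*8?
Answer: -470784464/15329 ≈ -30712.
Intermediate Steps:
Y(z) = -216
-30712 + Y(5)/15329 = -30712 - 216/15329 = -470784464/15329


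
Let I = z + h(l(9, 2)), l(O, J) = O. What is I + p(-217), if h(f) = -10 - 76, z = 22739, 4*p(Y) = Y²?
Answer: 137701/4 ≈ 34425.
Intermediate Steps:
p(Y) = Y²/4
h(f) = -86
I = 22653 (I = 22739 - 86 = 22653)
I + p(-217) = 22653 + (¼)*(-217)² = 22653 + (¼)*47089 = 22653 + 47089/4 = 137701/4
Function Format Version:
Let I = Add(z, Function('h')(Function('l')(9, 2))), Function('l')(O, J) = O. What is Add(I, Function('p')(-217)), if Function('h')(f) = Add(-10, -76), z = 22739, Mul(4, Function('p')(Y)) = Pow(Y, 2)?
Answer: Rational(137701, 4) ≈ 34425.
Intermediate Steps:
Function('p')(Y) = Mul(Rational(1, 4), Pow(Y, 2))
Function('h')(f) = -86
I = 22653 (I = Add(22739, -86) = 22653)
Add(I, Function('p')(-217)) = Add(22653, Mul(Rational(1, 4), Pow(-217, 2))) = Add(22653, Mul(Rational(1, 4), 47089)) = Add(22653, Rational(47089, 4)) = Rational(137701, 4)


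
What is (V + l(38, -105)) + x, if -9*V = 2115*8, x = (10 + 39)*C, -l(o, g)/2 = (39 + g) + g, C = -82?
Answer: -5556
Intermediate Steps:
l(o, g) = -78 - 4*g (l(o, g) = -2*((39 + g) + g) = -2*(39 + 2*g) = -78 - 4*g)
x = -4018 (x = (10 + 39)*(-82) = 49*(-82) = -4018)
V = -1880 (V = -235*8 = -1/9*16920 = -1880)
(V + l(38, -105)) + x = (-1880 + (-78 - 4*(-105))) - 4018 = (-1880 + (-78 + 420)) - 4018 = (-1880 + 342) - 4018 = -1538 - 4018 = -5556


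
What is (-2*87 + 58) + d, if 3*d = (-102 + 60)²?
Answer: 472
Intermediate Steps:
d = 588 (d = (-102 + 60)²/3 = (⅓)*(-42)² = (⅓)*1764 = 588)
(-2*87 + 58) + d = (-2*87 + 58) + 588 = (-174 + 58) + 588 = -116 + 588 = 472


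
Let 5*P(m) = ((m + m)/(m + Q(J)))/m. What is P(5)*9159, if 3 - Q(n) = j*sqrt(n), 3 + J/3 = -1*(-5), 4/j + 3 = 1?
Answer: 18318/25 - 9159*sqrt(6)/50 ≈ 284.02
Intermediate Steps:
j = -2 (j = 4/(-3 + 1) = 4/(-2) = 4*(-1/2) = -2)
J = 6 (J = -9 + 3*(-1*(-5)) = -9 + 3*5 = -9 + 15 = 6)
Q(n) = 3 + 2*sqrt(n) (Q(n) = 3 - (-2)*sqrt(n) = 3 + 2*sqrt(n))
P(m) = 2/(5*(3 + m + 2*sqrt(6))) (P(m) = (((m + m)/(m + (3 + 2*sqrt(6))))/m)/5 = (((2*m)/(3 + m + 2*sqrt(6)))/m)/5 = ((2*m/(3 + m + 2*sqrt(6)))/m)/5 = (2/(3 + m + 2*sqrt(6)))/5 = 2/(5*(3 + m + 2*sqrt(6))))
P(5)*9159 = (2/(5*(3 + 5 + 2*sqrt(6))))*9159 = (2/(5*(8 + 2*sqrt(6))))*9159 = 18318/(5*(8 + 2*sqrt(6)))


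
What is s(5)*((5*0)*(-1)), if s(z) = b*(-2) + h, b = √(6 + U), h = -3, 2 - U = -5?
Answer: 0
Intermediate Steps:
U = 7 (U = 2 - 1*(-5) = 2 + 5 = 7)
b = √13 (b = √(6 + 7) = √13 ≈ 3.6056)
s(z) = -3 - 2*√13 (s(z) = √13*(-2) - 3 = -2*√13 - 3 = -3 - 2*√13)
s(5)*((5*0)*(-1)) = (-3 - 2*√13)*((5*0)*(-1)) = (-3 - 2*√13)*(0*(-1)) = (-3 - 2*√13)*0 = 0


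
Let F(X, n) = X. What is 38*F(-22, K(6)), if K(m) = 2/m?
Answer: -836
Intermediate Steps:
38*F(-22, K(6)) = 38*(-22) = -836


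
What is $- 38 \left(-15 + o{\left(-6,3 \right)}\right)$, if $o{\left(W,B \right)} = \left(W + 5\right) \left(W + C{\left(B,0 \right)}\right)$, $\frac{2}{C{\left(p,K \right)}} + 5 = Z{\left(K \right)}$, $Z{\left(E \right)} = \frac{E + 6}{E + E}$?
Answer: $342$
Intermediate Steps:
$Z{\left(E \right)} = \frac{6 + E}{2 E}$
$C{\left(p,K \right)} = \frac{2}{-5 + \frac{6 + K}{2 K}}$
$o{\left(W,B \right)} = W \left(5 + W\right)$ ($o{\left(W,B \right)} = \left(W + 5\right) \left(W - \frac{0}{-6 + 9 \cdot 0}\right) = \left(5 + W\right) \left(W - \frac{0}{-6 + 0}\right) = \left(5 + W\right) \left(W - \frac{0}{-6}\right) = \left(5 + W\right) \left(W - 0 \left(- \frac{1}{6}\right)\right) = \left(5 + W\right) \left(W + 0\right) = \left(5 + W\right) W = W \left(5 + W\right)$)
$- 38 \left(-15 + o{\left(-6,3 \right)}\right) = - 38 \left(-15 - 6 \left(5 - 6\right)\right) = - 38 \left(-15 - -6\right) = - 38 \left(-15 + 6\right) = \left(-38\right) \left(-9\right) = 342$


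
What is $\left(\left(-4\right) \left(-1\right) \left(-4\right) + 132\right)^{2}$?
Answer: $13456$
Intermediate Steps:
$\left(\left(-4\right) \left(-1\right) \left(-4\right) + 132\right)^{2} = \left(4 \left(-4\right) + 132\right)^{2} = \left(-16 + 132\right)^{2} = 116^{2} = 13456$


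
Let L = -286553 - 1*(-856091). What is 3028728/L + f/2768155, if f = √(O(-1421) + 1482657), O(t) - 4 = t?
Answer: 504788/94923 + 2*√370310/2768155 ≈ 5.3183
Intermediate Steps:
O(t) = 4 + t
L = 569538 (L = -286553 + 856091 = 569538)
f = 2*√370310 (f = √((4 - 1421) + 1482657) = √(-1417 + 1482657) = √1481240 = 2*√370310 ≈ 1217.1)
3028728/L + f/2768155 = 3028728/569538 + (2*√370310)/2768155 = 3028728*(1/569538) + (2*√370310)*(1/2768155) = 504788/94923 + 2*√370310/2768155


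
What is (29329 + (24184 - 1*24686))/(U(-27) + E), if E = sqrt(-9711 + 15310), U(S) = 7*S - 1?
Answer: -608570/3389 - 3203*sqrt(5599)/3389 ≈ -250.29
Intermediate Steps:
U(S) = -1 + 7*S
E = sqrt(5599) ≈ 74.826
(29329 + (24184 - 1*24686))/(U(-27) + E) = (29329 + (24184 - 1*24686))/((-1 + 7*(-27)) + sqrt(5599)) = (29329 + (24184 - 24686))/((-1 - 189) + sqrt(5599)) = (29329 - 502)/(-190 + sqrt(5599)) = 28827/(-190 + sqrt(5599))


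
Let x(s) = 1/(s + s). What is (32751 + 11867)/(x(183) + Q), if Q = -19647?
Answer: -16330188/7190801 ≈ -2.2710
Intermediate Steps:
x(s) = 1/(2*s)
(32751 + 11867)/(x(183) + Q) = (32751 + 11867)/((½)/183 - 19647) = 44618/((½)*(1/183) - 19647) = 44618/(1/366 - 19647) = 44618/(-7190801/366) = 44618*(-366/7190801) = -16330188/7190801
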